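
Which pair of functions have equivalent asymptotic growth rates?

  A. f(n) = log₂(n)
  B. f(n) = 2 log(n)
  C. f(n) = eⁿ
A and B

Examining each function:
  A. log₂(n) is O(log n)
  B. 2 log(n) is O(log n)
  C. eⁿ is O(eⁿ)

Functions A and B both have the same complexity class.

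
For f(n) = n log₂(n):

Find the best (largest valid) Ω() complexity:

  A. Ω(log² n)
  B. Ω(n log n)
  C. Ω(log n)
B

f(n) = n log₂(n) is Ω(n log n).
All listed options are valid Big-Ω bounds (lower bounds),
but Ω(n log n) is the tightest (largest valid bound).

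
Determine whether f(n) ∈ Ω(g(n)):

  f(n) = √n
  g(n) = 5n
False

f(n) = √n is O(√n), and g(n) = 5n is O(n).
Since O(√n) grows slower than O(n), f(n) = Ω(g(n)) is false.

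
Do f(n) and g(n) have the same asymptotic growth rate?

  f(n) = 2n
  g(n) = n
True

f(n) = 2n and g(n) = n are both O(n).
Since they have the same asymptotic growth rate, f(n) = Θ(g(n)) is true.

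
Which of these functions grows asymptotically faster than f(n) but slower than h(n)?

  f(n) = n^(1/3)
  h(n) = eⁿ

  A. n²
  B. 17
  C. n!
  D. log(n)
A

We need g(n) with n^(1/3) = o(g(n)) and g(n) = o(eⁿ), i.e. O(n^(1/3)) ≺ g ≺ O(eⁿ).
Check each option:
  A. n² — O(n²) is strictly between O(n^(1/3)) and O(eⁿ) ✓
  B. 17 — O(1) does not grow strictly faster than f(n)
  C. n! — O(n!) does not grow strictly slower than h(n)
  D. log(n) — O(log n) does not grow strictly faster than f(n)

Only option A (n²) lies strictly between.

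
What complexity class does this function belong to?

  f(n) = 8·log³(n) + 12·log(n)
O(log³ n)

The dominant term in 8·log³(n) + 12·log(n) is 8·log³(n), which is Θ(log³ n).
Lower-order terms (12·log(n)) are asymptotically negligible.
Constants are absorbed, so the tightest bound is O(log³ n).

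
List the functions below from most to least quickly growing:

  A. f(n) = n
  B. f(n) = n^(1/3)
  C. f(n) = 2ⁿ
C > A > B

Comparing growth rates:
C = 2ⁿ is O(2ⁿ)
A = n is O(n)
B = n^(1/3) is O(n^(1/3))

Therefore, the order from fastest to slowest is: C > A > B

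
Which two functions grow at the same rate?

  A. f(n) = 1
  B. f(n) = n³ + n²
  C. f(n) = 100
A and C

Examining each function:
  A. 1 is O(1)
  B. n³ + n² is O(n³)
  C. 100 is O(1)

Functions A and C both have the same complexity class.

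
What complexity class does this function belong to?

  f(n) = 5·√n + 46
O(√n)

The dominant term in 5·√n + 46 is 5·√n, which is Θ(√n).
Lower-order terms (46) are asymptotically negligible.
Constants are absorbed, so the tightest bound is O(√n).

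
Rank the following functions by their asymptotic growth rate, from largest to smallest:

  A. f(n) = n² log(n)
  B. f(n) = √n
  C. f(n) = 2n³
C > A > B

Comparing growth rates:
C = 2n³ is O(n³)
A = n² log(n) is O(n² log n)
B = √n is O(√n)

Therefore, the order from fastest to slowest is: C > A > B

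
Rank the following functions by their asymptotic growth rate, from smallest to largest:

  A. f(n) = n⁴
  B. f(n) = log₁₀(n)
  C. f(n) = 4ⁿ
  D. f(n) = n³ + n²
B < D < A < C

Comparing growth rates:
B = log₁₀(n) is O(log n)
D = n³ + n² is O(n³)
A = n⁴ is O(n⁴)
C = 4ⁿ is O(4ⁿ)

Therefore, the order from slowest to fastest is: B < D < A < C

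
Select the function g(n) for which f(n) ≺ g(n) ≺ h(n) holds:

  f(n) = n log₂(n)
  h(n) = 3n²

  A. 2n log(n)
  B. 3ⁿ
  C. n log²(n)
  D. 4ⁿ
C

We need g(n) with n log₂(n) = o(g(n)) and g(n) = o(3n²), i.e. O(n log n) ≺ g ≺ O(n²).
Check each option:
  A. 2n log(n) — O(n log n) does not grow strictly faster than f(n)
  B. 3ⁿ — O(3ⁿ) does not grow strictly slower than h(n)
  C. n log²(n) — O(n log² n) is strictly between O(n log n) and O(n²) ✓
  D. 4ⁿ — O(4ⁿ) does not grow strictly slower than h(n)

Only option C (n log²(n)) lies strictly between.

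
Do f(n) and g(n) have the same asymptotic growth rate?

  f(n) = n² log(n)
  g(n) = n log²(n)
False

f(n) = n² log(n) is O(n² log n), and g(n) = n log²(n) is O(n log² n).
Since they have different growth rates, f(n) = Θ(g(n)) is false.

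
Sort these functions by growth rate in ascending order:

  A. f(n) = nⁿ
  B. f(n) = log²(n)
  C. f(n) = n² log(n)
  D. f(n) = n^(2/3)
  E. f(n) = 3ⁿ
B < D < C < E < A

Comparing growth rates:
B = log²(n) is O(log² n)
D = n^(2/3) is O(n^(2/3))
C = n² log(n) is O(n² log n)
E = 3ⁿ is O(3ⁿ)
A = nⁿ is O(nⁿ)

Therefore, the order from slowest to fastest is: B < D < C < E < A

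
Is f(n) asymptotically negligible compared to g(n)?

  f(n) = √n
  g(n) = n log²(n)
True

f(n) = √n is O(√n), and g(n) = n log²(n) is O(n log² n).
Since O(√n) grows strictly slower than O(n log² n), f(n) = o(g(n)) is true.
This means lim(n→∞) f(n)/g(n) = 0.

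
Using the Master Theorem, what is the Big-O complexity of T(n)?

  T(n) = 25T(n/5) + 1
Θ(n²)

Master Theorem: a = 25, b = 5, f(n) = 1.
Compute the critical exponent d = log₅(25) = 2.
Compare f(n) = Θ(1) against n^d:
  k = 0 < d = 2, so f(n) = O(n^(d-ε)) — Case 1.
  The recursion cost dominates: T(n) = Θ(n^d) = Θ(n²).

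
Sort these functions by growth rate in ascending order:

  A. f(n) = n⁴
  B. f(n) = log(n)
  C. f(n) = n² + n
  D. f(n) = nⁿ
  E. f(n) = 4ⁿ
B < C < A < E < D

Comparing growth rates:
B = log(n) is O(log n)
C = n² + n is O(n²)
A = n⁴ is O(n⁴)
E = 4ⁿ is O(4ⁿ)
D = nⁿ is O(nⁿ)

Therefore, the order from slowest to fastest is: B < C < A < E < D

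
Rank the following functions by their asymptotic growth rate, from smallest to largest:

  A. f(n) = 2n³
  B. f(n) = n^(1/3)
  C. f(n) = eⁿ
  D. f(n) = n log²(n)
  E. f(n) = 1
E < B < D < A < C

Comparing growth rates:
E = 1 is O(1)
B = n^(1/3) is O(n^(1/3))
D = n log²(n) is O(n log² n)
A = 2n³ is O(n³)
C = eⁿ is O(eⁿ)

Therefore, the order from slowest to fastest is: E < B < D < A < C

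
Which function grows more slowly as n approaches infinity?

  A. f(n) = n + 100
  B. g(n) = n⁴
A

f(n) = n + 100 is O(n), while g(n) = n⁴ is O(n⁴).
Since O(n) grows slower than O(n⁴), f(n) is dominated.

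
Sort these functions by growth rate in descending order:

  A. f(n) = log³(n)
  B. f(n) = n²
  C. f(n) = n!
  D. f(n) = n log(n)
C > B > D > A

Comparing growth rates:
C = n! is O(n!)
B = n² is O(n²)
D = n log(n) is O(n log n)
A = log³(n) is O(log³ n)

Therefore, the order from fastest to slowest is: C > B > D > A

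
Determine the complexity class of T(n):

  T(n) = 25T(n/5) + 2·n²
Θ(n² log n)

Master Theorem: a = 25, b = 5, f(n) = 2·n².
Compute the critical exponent d = log₅(25) = 2.
Compare f(n) = Θ(n²) against n^d:
  k = 2 = d, so f(n) = Θ(n^d) — Case 2.
  Work is balanced across levels: T(n) = Θ(n^d log n) = Θ(n² log n).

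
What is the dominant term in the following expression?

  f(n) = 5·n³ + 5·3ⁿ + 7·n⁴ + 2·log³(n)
5·3ⁿ

Looking at each term:
  - 5·n³ is O(n³)
  - 5·3ⁿ is O(3ⁿ)
  - 7·n⁴ is O(n⁴)
  - 2·log³(n) is O(log³ n)

The term 5·3ⁿ (O(3ⁿ)) grows fastest and dominates all others.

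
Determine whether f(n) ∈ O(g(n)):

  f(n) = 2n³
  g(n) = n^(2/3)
False

f(n) = 2n³ is O(n³), and g(n) = n^(2/3) is O(n^(2/3)).
Since O(n³) grows faster than O(n^(2/3)), f(n) = O(g(n)) is false.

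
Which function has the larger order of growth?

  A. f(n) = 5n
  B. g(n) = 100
A

f(n) = 5n is O(n), while g(n) = 100 is O(1).
Since O(n) grows faster than O(1), f(n) dominates.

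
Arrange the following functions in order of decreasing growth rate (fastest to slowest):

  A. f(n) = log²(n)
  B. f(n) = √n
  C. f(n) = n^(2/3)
C > B > A

Comparing growth rates:
C = n^(2/3) is O(n^(2/3))
B = √n is O(√n)
A = log²(n) is O(log² n)

Therefore, the order from fastest to slowest is: C > B > A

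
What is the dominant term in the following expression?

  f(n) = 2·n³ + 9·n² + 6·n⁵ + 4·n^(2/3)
6·n⁵

Looking at each term:
  - 2·n³ is O(n³)
  - 9·n² is O(n²)
  - 6·n⁵ is O(n⁵)
  - 4·n^(2/3) is O(n^(2/3))

The term 6·n⁵ (O(n⁵)) grows fastest and dominates all others.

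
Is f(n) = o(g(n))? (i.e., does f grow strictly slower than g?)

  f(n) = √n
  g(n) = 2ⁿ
True

f(n) = √n is O(√n), and g(n) = 2ⁿ is O(2ⁿ).
Since O(√n) grows strictly slower than O(2ⁿ), f(n) = o(g(n)) is true.
This means lim(n→∞) f(n)/g(n) = 0.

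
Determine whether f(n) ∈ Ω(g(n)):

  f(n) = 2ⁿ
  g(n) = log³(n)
True

f(n) = 2ⁿ is O(2ⁿ), and g(n) = log³(n) is O(log³ n).
Since O(2ⁿ) grows at least as fast as O(log³ n), f(n) = Ω(g(n)) is true.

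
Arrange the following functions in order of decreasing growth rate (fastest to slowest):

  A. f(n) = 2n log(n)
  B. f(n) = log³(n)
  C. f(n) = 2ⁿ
C > A > B

Comparing growth rates:
C = 2ⁿ is O(2ⁿ)
A = 2n log(n) is O(n log n)
B = log³(n) is O(log³ n)

Therefore, the order from fastest to slowest is: C > A > B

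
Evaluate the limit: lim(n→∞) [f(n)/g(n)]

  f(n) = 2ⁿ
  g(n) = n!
0

Since 2ⁿ (O(2ⁿ)) grows slower than n! (O(n!)),
the ratio f(n)/g(n) → 0 as n → ∞.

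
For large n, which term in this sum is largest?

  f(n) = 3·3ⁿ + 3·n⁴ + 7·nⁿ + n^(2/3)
7·nⁿ

Looking at each term:
  - 3·3ⁿ is O(3ⁿ)
  - 3·n⁴ is O(n⁴)
  - 7·nⁿ is O(nⁿ)
  - n^(2/3) is O(n^(2/3))

The term 7·nⁿ (O(nⁿ)) grows fastest and dominates all others.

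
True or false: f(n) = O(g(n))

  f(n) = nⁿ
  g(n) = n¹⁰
False

f(n) = nⁿ is O(nⁿ), and g(n) = n¹⁰ is O(n¹⁰).
Since O(nⁿ) grows faster than O(n¹⁰), f(n) = O(g(n)) is false.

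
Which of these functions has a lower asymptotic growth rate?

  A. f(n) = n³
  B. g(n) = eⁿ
A

f(n) = n³ is O(n³), while g(n) = eⁿ is O(eⁿ).
Since O(n³) grows slower than O(eⁿ), f(n) is dominated.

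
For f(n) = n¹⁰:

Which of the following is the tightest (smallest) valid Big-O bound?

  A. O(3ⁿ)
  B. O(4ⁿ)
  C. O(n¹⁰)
C

f(n) = n¹⁰ is O(n¹⁰).
All listed options are valid Big-O bounds (upper bounds),
but O(n¹⁰) is the tightest (smallest valid bound).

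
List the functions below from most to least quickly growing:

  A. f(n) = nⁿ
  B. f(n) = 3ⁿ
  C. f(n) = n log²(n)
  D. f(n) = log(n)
A > B > C > D

Comparing growth rates:
A = nⁿ is O(nⁿ)
B = 3ⁿ is O(3ⁿ)
C = n log²(n) is O(n log² n)
D = log(n) is O(log n)

Therefore, the order from fastest to slowest is: A > B > C > D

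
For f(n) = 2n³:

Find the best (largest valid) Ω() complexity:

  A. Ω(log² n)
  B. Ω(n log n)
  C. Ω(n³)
C

f(n) = 2n³ is Ω(n³).
All listed options are valid Big-Ω bounds (lower bounds),
but Ω(n³) is the tightest (largest valid bound).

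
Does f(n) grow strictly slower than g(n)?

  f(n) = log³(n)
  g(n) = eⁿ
True

f(n) = log³(n) is O(log³ n), and g(n) = eⁿ is O(eⁿ).
Since O(log³ n) grows strictly slower than O(eⁿ), f(n) = o(g(n)) is true.
This means lim(n→∞) f(n)/g(n) = 0.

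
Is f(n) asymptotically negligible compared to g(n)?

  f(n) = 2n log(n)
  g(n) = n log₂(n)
False

f(n) = 2n log(n) is O(n log n), and g(n) = n log₂(n) is O(n log n).
Since they have the same growth rate, f(n) = o(g(n)) is false.
(f = o(g) requires f to grow strictly slower, not equal.)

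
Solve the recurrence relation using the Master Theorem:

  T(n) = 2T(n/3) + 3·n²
Θ(n²)

Master Theorem: a = 2, b = 3, f(n) = 3·n².
Compute the critical exponent d = log₃(2) = 0.631.
Compare f(n) = Θ(n²) against n^d:
  k = 2 > d = 0.631, so f(n) = Ω(n^(d+ε)) — Case 3.
  Regularity: a·(n/b)^2/n^2 = a/b^2 = 2/9 < 1 ✓.
  The top-level work dominates: T(n) = Θ(f(n)) = Θ(n²).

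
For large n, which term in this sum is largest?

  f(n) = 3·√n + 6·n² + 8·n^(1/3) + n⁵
n⁵

Looking at each term:
  - 3·√n is O(√n)
  - 6·n² is O(n²)
  - 8·n^(1/3) is O(n^(1/3))
  - n⁵ is O(n⁵)

The term n⁵ (O(n⁵)) grows fastest and dominates all others.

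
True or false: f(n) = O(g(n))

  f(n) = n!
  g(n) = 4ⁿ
False

f(n) = n! is O(n!), and g(n) = 4ⁿ is O(4ⁿ).
Since O(n!) grows faster than O(4ⁿ), f(n) = O(g(n)) is false.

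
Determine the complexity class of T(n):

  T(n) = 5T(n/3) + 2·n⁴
Θ(n⁴)

Master Theorem: a = 5, b = 3, f(n) = 2·n⁴.
Compute the critical exponent d = log₃(5) = 1.465.
Compare f(n) = Θ(n⁴) against n^d:
  k = 4 > d = 1.465, so f(n) = Ω(n^(d+ε)) — Case 3.
  Regularity: a·(n/b)^4/n^4 = a/b^4 = 5/81 < 1 ✓.
  The top-level work dominates: T(n) = Θ(f(n)) = Θ(n⁴).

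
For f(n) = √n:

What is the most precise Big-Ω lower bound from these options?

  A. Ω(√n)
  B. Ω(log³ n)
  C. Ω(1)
A

f(n) = √n is Ω(√n).
All listed options are valid Big-Ω bounds (lower bounds),
but Ω(√n) is the tightest (largest valid bound).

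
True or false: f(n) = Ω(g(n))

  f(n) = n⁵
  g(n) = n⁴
True

f(n) = n⁵ is O(n⁵), and g(n) = n⁴ is O(n⁴).
Since O(n⁵) grows at least as fast as O(n⁴), f(n) = Ω(g(n)) is true.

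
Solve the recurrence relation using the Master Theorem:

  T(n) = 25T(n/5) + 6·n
Θ(n²)

Master Theorem: a = 25, b = 5, f(n) = 6·n.
Compute the critical exponent d = log₅(25) = 2.
Compare f(n) = Θ(n) against n^d:
  k = 1 < d = 2, so f(n) = O(n^(d-ε)) — Case 1.
  The recursion cost dominates: T(n) = Θ(n^d) = Θ(n²).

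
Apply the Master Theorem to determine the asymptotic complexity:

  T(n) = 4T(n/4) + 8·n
Θ(n log n)

Master Theorem: a = 4, b = 4, f(n) = 8·n.
Compute the critical exponent d = log₄(4) = 1.
Compare f(n) = Θ(n) against n^d:
  k = 1 = d, so f(n) = Θ(n^d) — Case 2.
  Work is balanced across levels: T(n) = Θ(n^d log n) = Θ(n log n).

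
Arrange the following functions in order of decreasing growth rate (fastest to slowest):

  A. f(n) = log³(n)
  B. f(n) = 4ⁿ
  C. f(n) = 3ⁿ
B > C > A

Comparing growth rates:
B = 4ⁿ is O(4ⁿ)
C = 3ⁿ is O(3ⁿ)
A = log³(n) is O(log³ n)

Therefore, the order from fastest to slowest is: B > C > A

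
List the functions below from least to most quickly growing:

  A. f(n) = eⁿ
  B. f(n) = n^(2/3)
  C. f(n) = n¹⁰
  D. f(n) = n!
B < C < A < D

Comparing growth rates:
B = n^(2/3) is O(n^(2/3))
C = n¹⁰ is O(n¹⁰)
A = eⁿ is O(eⁿ)
D = n! is O(n!)

Therefore, the order from slowest to fastest is: B < C < A < D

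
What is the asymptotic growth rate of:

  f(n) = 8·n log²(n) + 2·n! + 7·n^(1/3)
Θ(n!)

Order the terms by growth rate: 7·n^(1/3) ≺ 8·n log²(n) ≺ 2·n!.
The fastest-growing term 2·n! dominates as n → ∞; dropping its constant factor gives Θ(n!).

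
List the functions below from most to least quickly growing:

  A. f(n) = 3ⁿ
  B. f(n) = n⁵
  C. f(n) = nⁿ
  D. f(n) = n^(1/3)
C > A > B > D

Comparing growth rates:
C = nⁿ is O(nⁿ)
A = 3ⁿ is O(3ⁿ)
B = n⁵ is O(n⁵)
D = n^(1/3) is O(n^(1/3))

Therefore, the order from fastest to slowest is: C > A > B > D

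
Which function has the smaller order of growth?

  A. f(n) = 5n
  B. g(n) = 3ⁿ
A

f(n) = 5n is O(n), while g(n) = 3ⁿ is O(3ⁿ).
Since O(n) grows slower than O(3ⁿ), f(n) is dominated.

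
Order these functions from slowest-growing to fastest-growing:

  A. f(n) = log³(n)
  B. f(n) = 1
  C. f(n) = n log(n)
B < A < C

Comparing growth rates:
B = 1 is O(1)
A = log³(n) is O(log³ n)
C = n log(n) is O(n log n)

Therefore, the order from slowest to fastest is: B < A < C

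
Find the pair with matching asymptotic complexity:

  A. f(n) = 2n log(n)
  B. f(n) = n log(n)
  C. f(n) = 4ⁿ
A and B

Examining each function:
  A. 2n log(n) is O(n log n)
  B. n log(n) is O(n log n)
  C. 4ⁿ is O(4ⁿ)

Functions A and B both have the same complexity class.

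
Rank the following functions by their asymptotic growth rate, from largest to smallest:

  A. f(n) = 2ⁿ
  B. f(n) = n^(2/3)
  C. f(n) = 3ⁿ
C > A > B

Comparing growth rates:
C = 3ⁿ is O(3ⁿ)
A = 2ⁿ is O(2ⁿ)
B = n^(2/3) is O(n^(2/3))

Therefore, the order from fastest to slowest is: C > A > B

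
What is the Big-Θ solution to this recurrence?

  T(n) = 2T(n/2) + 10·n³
Θ(n³)

Master Theorem: a = 2, b = 2, f(n) = 10·n³.
Compute the critical exponent d = log₂(2) = 1.
Compare f(n) = Θ(n³) against n^d:
  k = 3 > d = 1, so f(n) = Ω(n^(d+ε)) — Case 3.
  Regularity: a·(n/b)^3/n^3 = a/b^3 = 2/8 < 1 ✓.
  The top-level work dominates: T(n) = Θ(f(n)) = Θ(n³).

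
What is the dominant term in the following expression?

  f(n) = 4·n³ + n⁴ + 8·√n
n⁴

Looking at each term:
  - 4·n³ is O(n³)
  - n⁴ is O(n⁴)
  - 8·√n is O(√n)

The term n⁴ (O(n⁴)) grows fastest and dominates all others.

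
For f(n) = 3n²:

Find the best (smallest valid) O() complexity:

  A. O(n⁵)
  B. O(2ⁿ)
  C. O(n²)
C

f(n) = 3n² is O(n²).
All listed options are valid Big-O bounds (upper bounds),
but O(n²) is the tightest (smallest valid bound).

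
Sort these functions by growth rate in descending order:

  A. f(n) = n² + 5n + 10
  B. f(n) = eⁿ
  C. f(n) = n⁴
B > C > A

Comparing growth rates:
B = eⁿ is O(eⁿ)
C = n⁴ is O(n⁴)
A = n² + 5n + 10 is O(n²)

Therefore, the order from fastest to slowest is: B > C > A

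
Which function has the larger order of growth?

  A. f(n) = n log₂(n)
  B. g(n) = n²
B

f(n) = n log₂(n) is O(n log n), while g(n) = n² is O(n²).
Since O(n²) grows faster than O(n log n), g(n) dominates.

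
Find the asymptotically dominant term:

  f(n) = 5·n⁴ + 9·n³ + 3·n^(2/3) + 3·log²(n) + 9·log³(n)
5·n⁴

Looking at each term:
  - 5·n⁴ is O(n⁴)
  - 9·n³ is O(n³)
  - 3·n^(2/3) is O(n^(2/3))
  - 3·log²(n) is O(log² n)
  - 9·log³(n) is O(log³ n)

The term 5·n⁴ (O(n⁴)) grows fastest and dominates all others.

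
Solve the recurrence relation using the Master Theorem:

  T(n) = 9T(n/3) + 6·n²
Θ(n² log n)

Master Theorem: a = 9, b = 3, f(n) = 6·n².
Compute the critical exponent d = log₃(9) = 2.
Compare f(n) = Θ(n²) against n^d:
  k = 2 = d, so f(n) = Θ(n^d) — Case 2.
  Work is balanced across levels: T(n) = Θ(n^d log n) = Θ(n² log n).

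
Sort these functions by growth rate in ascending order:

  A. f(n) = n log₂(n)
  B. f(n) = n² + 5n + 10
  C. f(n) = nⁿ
A < B < C

Comparing growth rates:
A = n log₂(n) is O(n log n)
B = n² + 5n + 10 is O(n²)
C = nⁿ is O(nⁿ)

Therefore, the order from slowest to fastest is: A < B < C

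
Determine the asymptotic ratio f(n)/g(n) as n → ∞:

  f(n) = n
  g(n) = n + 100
1

Since n and n + 100 have the same growth rate (O(n)),
the ratio converges to a constant: 1.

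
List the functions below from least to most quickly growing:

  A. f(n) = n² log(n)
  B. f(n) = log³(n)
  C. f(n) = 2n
B < C < A

Comparing growth rates:
B = log³(n) is O(log³ n)
C = 2n is O(n)
A = n² log(n) is O(n² log n)

Therefore, the order from slowest to fastest is: B < C < A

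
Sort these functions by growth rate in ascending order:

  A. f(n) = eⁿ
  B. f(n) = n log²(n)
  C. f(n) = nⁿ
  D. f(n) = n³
B < D < A < C

Comparing growth rates:
B = n log²(n) is O(n log² n)
D = n³ is O(n³)
A = eⁿ is O(eⁿ)
C = nⁿ is O(nⁿ)

Therefore, the order from slowest to fastest is: B < D < A < C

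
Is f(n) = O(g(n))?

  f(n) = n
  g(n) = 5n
True

f(n) = n and g(n) = 5n are both O(n).
Big-O permits equal growth rates (f ≤ c·g for some c), so f(n) = O(g(n)) is true.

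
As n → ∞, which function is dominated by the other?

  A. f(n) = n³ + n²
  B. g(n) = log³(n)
B

f(n) = n³ + n² is O(n³), while g(n) = log³(n) is O(log³ n).
Since O(log³ n) grows slower than O(n³), g(n) is dominated.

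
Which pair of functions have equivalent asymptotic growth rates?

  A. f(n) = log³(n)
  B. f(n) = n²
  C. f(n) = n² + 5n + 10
B and C

Examining each function:
  A. log³(n) is O(log³ n)
  B. n² is O(n²)
  C. n² + 5n + 10 is O(n²)

Functions B and C both have the same complexity class.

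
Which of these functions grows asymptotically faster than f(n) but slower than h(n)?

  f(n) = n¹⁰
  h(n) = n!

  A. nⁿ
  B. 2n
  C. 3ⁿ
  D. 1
C

We need g(n) with n¹⁰ = o(g(n)) and g(n) = o(n!), i.e. O(n¹⁰) ≺ g ≺ O(n!).
Check each option:
  A. nⁿ — O(nⁿ) does not grow strictly slower than h(n)
  B. 2n — O(n) does not grow strictly faster than f(n)
  C. 3ⁿ — O(3ⁿ) is strictly between O(n¹⁰) and O(n!) ✓
  D. 1 — O(1) does not grow strictly faster than f(n)

Only option C (3ⁿ) lies strictly between.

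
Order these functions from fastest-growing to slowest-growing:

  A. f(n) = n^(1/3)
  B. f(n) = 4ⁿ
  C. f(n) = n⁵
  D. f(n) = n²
B > C > D > A

Comparing growth rates:
B = 4ⁿ is O(4ⁿ)
C = n⁵ is O(n⁵)
D = n² is O(n²)
A = n^(1/3) is O(n^(1/3))

Therefore, the order from fastest to slowest is: B > C > D > A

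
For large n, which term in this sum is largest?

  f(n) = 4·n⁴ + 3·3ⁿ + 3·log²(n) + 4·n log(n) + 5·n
3·3ⁿ

Looking at each term:
  - 4·n⁴ is O(n⁴)
  - 3·3ⁿ is O(3ⁿ)
  - 3·log²(n) is O(log² n)
  - 4·n log(n) is O(n log n)
  - 5·n is O(n)

The term 3·3ⁿ (O(3ⁿ)) grows fastest and dominates all others.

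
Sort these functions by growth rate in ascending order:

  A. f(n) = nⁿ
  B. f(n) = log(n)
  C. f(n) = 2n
B < C < A

Comparing growth rates:
B = log(n) is O(log n)
C = 2n is O(n)
A = nⁿ is O(nⁿ)

Therefore, the order from slowest to fastest is: B < C < A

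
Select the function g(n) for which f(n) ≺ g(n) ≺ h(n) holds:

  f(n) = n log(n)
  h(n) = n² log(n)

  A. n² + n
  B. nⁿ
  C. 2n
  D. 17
A

We need g(n) with n log(n) = o(g(n)) and g(n) = o(n² log(n)), i.e. O(n log n) ≺ g ≺ O(n² log n).
Check each option:
  A. n² + n — O(n²) is strictly between O(n log n) and O(n² log n) ✓
  B. nⁿ — O(nⁿ) does not grow strictly slower than h(n)
  C. 2n — O(n) does not grow strictly faster than f(n)
  D. 17 — O(1) does not grow strictly faster than f(n)

Only option A (n² + n) lies strictly between.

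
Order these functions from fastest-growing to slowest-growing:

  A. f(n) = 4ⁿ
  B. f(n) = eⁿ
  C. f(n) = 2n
A > B > C

Comparing growth rates:
A = 4ⁿ is O(4ⁿ)
B = eⁿ is O(eⁿ)
C = 2n is O(n)

Therefore, the order from fastest to slowest is: A > B > C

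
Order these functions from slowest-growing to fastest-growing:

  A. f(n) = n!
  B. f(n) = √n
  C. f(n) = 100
C < B < A

Comparing growth rates:
C = 100 is O(1)
B = √n is O(√n)
A = n! is O(n!)

Therefore, the order from slowest to fastest is: C < B < A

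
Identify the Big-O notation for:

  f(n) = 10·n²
O(n²)

The dominant term in 10·n² is 10·n², which is Θ(n²).
Constants are absorbed, so the tightest bound is O(n²).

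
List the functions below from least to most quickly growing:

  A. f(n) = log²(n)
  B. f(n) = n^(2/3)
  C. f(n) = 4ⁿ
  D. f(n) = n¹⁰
A < B < D < C

Comparing growth rates:
A = log²(n) is O(log² n)
B = n^(2/3) is O(n^(2/3))
D = n¹⁰ is O(n¹⁰)
C = 4ⁿ is O(4ⁿ)

Therefore, the order from slowest to fastest is: A < B < D < C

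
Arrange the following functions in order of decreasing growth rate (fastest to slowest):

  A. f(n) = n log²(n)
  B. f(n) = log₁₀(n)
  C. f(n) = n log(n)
A > C > B

Comparing growth rates:
A = n log²(n) is O(n log² n)
C = n log(n) is O(n log n)
B = log₁₀(n) is O(log n)

Therefore, the order from fastest to slowest is: A > C > B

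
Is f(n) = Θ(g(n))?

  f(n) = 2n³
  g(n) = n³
True

f(n) = 2n³ and g(n) = n³ are both O(n³).
Since they have the same asymptotic growth rate, f(n) = Θ(g(n)) is true.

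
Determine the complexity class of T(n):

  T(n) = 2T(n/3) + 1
Θ(n^log₃(2))

Master Theorem: a = 2, b = 3, f(n) = 1.
Compute the critical exponent d = log₃(2) = 0.631.
Compare f(n) = Θ(1) against n^d:
  k = 0 < d = 0.631, so f(n) = O(n^(d-ε)) — Case 1.
  The recursion cost dominates: T(n) = Θ(n^d) = Θ(n^log₃(2)).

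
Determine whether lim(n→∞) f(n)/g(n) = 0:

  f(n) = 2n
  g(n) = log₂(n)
False

f(n) = 2n is O(n), and g(n) = log₂(n) is O(log n).
Since O(n) grows faster than or equal to O(log n), f(n) = o(g(n)) is false.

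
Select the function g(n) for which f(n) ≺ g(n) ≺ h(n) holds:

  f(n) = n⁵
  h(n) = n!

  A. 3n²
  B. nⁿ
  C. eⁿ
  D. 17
C

We need g(n) with n⁵ = o(g(n)) and g(n) = o(n!), i.e. O(n⁵) ≺ g ≺ O(n!).
Check each option:
  A. 3n² — O(n²) does not grow strictly faster than f(n)
  B. nⁿ — O(nⁿ) does not grow strictly slower than h(n)
  C. eⁿ — O(eⁿ) is strictly between O(n⁵) and O(n!) ✓
  D. 17 — O(1) does not grow strictly faster than f(n)

Only option C (eⁿ) lies strictly between.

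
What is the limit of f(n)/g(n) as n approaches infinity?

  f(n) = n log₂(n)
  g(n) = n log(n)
1/log(2)

Since n log₂(n) and n log(n) have the same growth rate (O(n log n)),
the ratio converges to a constant: 1/log(2).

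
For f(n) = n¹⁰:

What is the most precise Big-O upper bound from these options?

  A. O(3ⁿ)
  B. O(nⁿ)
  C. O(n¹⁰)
C

f(n) = n¹⁰ is O(n¹⁰).
All listed options are valid Big-O bounds (upper bounds),
but O(n¹⁰) is the tightest (smallest valid bound).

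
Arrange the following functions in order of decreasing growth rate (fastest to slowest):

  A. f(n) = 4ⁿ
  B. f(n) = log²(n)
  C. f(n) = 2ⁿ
A > C > B

Comparing growth rates:
A = 4ⁿ is O(4ⁿ)
C = 2ⁿ is O(2ⁿ)
B = log²(n) is O(log² n)

Therefore, the order from fastest to slowest is: A > C > B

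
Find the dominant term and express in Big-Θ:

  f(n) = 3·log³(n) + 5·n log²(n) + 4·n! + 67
Θ(n!)

Order the terms by growth rate: 67 ≺ 3·log³(n) ≺ 5·n log²(n) ≺ 4·n!.
The fastest-growing term 4·n! dominates as n → ∞; dropping its constant factor gives Θ(n!).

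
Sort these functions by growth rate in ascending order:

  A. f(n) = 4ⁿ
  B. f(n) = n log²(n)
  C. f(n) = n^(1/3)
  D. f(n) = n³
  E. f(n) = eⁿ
C < B < D < E < A

Comparing growth rates:
C = n^(1/3) is O(n^(1/3))
B = n log²(n) is O(n log² n)
D = n³ is O(n³)
E = eⁿ is O(eⁿ)
A = 4ⁿ is O(4ⁿ)

Therefore, the order from slowest to fastest is: C < B < D < E < A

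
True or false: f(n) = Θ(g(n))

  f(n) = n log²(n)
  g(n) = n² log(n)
False

f(n) = n log²(n) is O(n log² n), and g(n) = n² log(n) is O(n² log n).
Since they have different growth rates, f(n) = Θ(g(n)) is false.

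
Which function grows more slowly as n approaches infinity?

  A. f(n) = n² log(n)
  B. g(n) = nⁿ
A

f(n) = n² log(n) is O(n² log n), while g(n) = nⁿ is O(nⁿ).
Since O(n² log n) grows slower than O(nⁿ), f(n) is dominated.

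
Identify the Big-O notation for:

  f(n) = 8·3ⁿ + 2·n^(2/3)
O(3ⁿ)

The dominant term in 8·3ⁿ + 2·n^(2/3) is 8·3ⁿ, which is Θ(3ⁿ).
Lower-order terms (2·n^(2/3)) are asymptotically negligible.
Constants are absorbed, so the tightest bound is O(3ⁿ).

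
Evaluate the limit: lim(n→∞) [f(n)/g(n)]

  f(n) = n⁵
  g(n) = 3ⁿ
0

Since n⁵ (O(n⁵)) grows slower than 3ⁿ (O(3ⁿ)),
the ratio f(n)/g(n) → 0 as n → ∞.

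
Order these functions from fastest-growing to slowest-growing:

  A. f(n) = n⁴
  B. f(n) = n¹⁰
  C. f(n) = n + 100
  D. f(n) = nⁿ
D > B > A > C

Comparing growth rates:
D = nⁿ is O(nⁿ)
B = n¹⁰ is O(n¹⁰)
A = n⁴ is O(n⁴)
C = n + 100 is O(n)

Therefore, the order from fastest to slowest is: D > B > A > C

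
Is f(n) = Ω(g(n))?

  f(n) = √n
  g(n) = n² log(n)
False

f(n) = √n is O(√n), and g(n) = n² log(n) is O(n² log n).
Since O(√n) grows slower than O(n² log n), f(n) = Ω(g(n)) is false.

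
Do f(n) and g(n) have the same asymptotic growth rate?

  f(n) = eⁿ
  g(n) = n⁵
False

f(n) = eⁿ is O(eⁿ), and g(n) = n⁵ is O(n⁵).
Since they have different growth rates, f(n) = Θ(g(n)) is false.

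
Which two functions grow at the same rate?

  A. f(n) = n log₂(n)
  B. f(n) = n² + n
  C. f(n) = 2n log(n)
A and C

Examining each function:
  A. n log₂(n) is O(n log n)
  B. n² + n is O(n²)
  C. 2n log(n) is O(n log n)

Functions A and C both have the same complexity class.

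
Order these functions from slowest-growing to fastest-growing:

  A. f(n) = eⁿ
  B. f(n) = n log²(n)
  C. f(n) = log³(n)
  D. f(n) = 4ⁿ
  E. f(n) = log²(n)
E < C < B < A < D

Comparing growth rates:
E = log²(n) is O(log² n)
C = log³(n) is O(log³ n)
B = n log²(n) is O(n log² n)
A = eⁿ is O(eⁿ)
D = 4ⁿ is O(4ⁿ)

Therefore, the order from slowest to fastest is: E < C < B < A < D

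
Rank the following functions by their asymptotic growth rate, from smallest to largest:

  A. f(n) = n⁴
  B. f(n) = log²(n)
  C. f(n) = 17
C < B < A

Comparing growth rates:
C = 17 is O(1)
B = log²(n) is O(log² n)
A = n⁴ is O(n⁴)

Therefore, the order from slowest to fastest is: C < B < A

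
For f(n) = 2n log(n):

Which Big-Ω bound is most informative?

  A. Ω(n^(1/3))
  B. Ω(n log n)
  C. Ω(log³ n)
B

f(n) = 2n log(n) is Ω(n log n).
All listed options are valid Big-Ω bounds (lower bounds),
but Ω(n log n) is the tightest (largest valid bound).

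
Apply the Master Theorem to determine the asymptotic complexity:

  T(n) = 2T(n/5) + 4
Θ(n^log₅(2))

Master Theorem: a = 2, b = 5, f(n) = 4.
Compute the critical exponent d = log₅(2) = 0.431.
Compare f(n) = Θ(1) against n^d:
  k = 0 < d = 0.431, so f(n) = O(n^(d-ε)) — Case 1.
  The recursion cost dominates: T(n) = Θ(n^d) = Θ(n^log₅(2)).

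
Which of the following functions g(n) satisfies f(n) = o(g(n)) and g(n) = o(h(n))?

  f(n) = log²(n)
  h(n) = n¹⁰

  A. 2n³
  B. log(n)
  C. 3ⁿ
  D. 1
A

We need g(n) with log²(n) = o(g(n)) and g(n) = o(n¹⁰), i.e. O(log² n) ≺ g ≺ O(n¹⁰).
Check each option:
  A. 2n³ — O(n³) is strictly between O(log² n) and O(n¹⁰) ✓
  B. log(n) — O(log n) does not grow strictly faster than f(n)
  C. 3ⁿ — O(3ⁿ) does not grow strictly slower than h(n)
  D. 1 — O(1) does not grow strictly faster than f(n)

Only option A (2n³) lies strictly between.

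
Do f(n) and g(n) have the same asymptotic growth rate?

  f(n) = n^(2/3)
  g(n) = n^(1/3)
False

f(n) = n^(2/3) is O(n^(2/3)), and g(n) = n^(1/3) is O(n^(1/3)).
Since they have different growth rates, f(n) = Θ(g(n)) is false.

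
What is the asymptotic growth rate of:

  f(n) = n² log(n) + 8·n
Θ(n² log n)

Order the terms by growth rate: 8·n ≺ n² log(n).
The fastest-growing term n² log(n) dominates as n → ∞; dropping its constant factor gives Θ(n² log n).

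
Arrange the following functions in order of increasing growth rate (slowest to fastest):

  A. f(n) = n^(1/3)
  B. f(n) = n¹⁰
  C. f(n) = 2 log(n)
C < A < B

Comparing growth rates:
C = 2 log(n) is O(log n)
A = n^(1/3) is O(n^(1/3))
B = n¹⁰ is O(n¹⁰)

Therefore, the order from slowest to fastest is: C < A < B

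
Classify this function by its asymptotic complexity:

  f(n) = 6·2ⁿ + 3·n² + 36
O(2ⁿ)

The dominant term in 6·2ⁿ + 3·n² + 36 is 6·2ⁿ, which is Θ(2ⁿ).
Lower-order terms (3·n², 36) are asymptotically negligible.
Constants are absorbed, so the tightest bound is O(2ⁿ).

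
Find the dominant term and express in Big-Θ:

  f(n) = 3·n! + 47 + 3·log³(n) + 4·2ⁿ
Θ(n!)

Order the terms by growth rate: 47 ≺ 3·log³(n) ≺ 4·2ⁿ ≺ 3·n!.
The fastest-growing term 3·n! dominates as n → ∞; dropping its constant factor gives Θ(n!).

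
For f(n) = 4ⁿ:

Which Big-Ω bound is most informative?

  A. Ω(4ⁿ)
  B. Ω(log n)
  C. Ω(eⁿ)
A

f(n) = 4ⁿ is Ω(4ⁿ).
All listed options are valid Big-Ω bounds (lower bounds),
but Ω(4ⁿ) is the tightest (largest valid bound).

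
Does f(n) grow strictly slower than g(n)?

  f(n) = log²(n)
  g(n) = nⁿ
True

f(n) = log²(n) is O(log² n), and g(n) = nⁿ is O(nⁿ).
Since O(log² n) grows strictly slower than O(nⁿ), f(n) = o(g(n)) is true.
This means lim(n→∞) f(n)/g(n) = 0.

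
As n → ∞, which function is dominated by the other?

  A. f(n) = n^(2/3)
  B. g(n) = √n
B

f(n) = n^(2/3) is O(n^(2/3)), while g(n) = √n is O(√n).
Since O(√n) grows slower than O(n^(2/3)), g(n) is dominated.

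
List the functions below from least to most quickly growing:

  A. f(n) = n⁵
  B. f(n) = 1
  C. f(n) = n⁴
B < C < A

Comparing growth rates:
B = 1 is O(1)
C = n⁴ is O(n⁴)
A = n⁵ is O(n⁵)

Therefore, the order from slowest to fastest is: B < C < A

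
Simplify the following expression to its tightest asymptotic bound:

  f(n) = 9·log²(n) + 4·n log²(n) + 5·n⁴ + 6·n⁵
Θ(n⁵)

Order the terms by growth rate: 9·log²(n) ≺ 4·n log²(n) ≺ 5·n⁴ ≺ 6·n⁵.
The fastest-growing term 6·n⁵ dominates as n → ∞; dropping its constant factor gives Θ(n⁵).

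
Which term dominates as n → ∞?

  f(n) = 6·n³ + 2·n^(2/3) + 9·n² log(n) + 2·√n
6·n³

Looking at each term:
  - 6·n³ is O(n³)
  - 2·n^(2/3) is O(n^(2/3))
  - 9·n² log(n) is O(n² log n)
  - 2·√n is O(√n)

The term 6·n³ (O(n³)) grows fastest and dominates all others.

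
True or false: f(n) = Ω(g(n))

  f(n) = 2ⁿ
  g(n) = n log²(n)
True

f(n) = 2ⁿ is O(2ⁿ), and g(n) = n log²(n) is O(n log² n).
Since O(2ⁿ) grows at least as fast as O(n log² n), f(n) = Ω(g(n)) is true.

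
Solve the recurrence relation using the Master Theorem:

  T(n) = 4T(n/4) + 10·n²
Θ(n²)

Master Theorem: a = 4, b = 4, f(n) = 10·n².
Compute the critical exponent d = log₄(4) = 1.
Compare f(n) = Θ(n²) against n^d:
  k = 2 > d = 1, so f(n) = Ω(n^(d+ε)) — Case 3.
  Regularity: a·(n/b)^2/n^2 = a/b^2 = 4/16 < 1 ✓.
  The top-level work dominates: T(n) = Θ(f(n)) = Θ(n²).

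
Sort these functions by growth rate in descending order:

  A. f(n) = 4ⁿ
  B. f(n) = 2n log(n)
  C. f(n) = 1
A > B > C

Comparing growth rates:
A = 4ⁿ is O(4ⁿ)
B = 2n log(n) is O(n log n)
C = 1 is O(1)

Therefore, the order from fastest to slowest is: A > B > C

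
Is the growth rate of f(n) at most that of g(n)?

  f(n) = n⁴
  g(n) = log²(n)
False

f(n) = n⁴ is O(n⁴), and g(n) = log²(n) is O(log² n).
Since O(n⁴) grows faster than O(log² n), f(n) = O(g(n)) is false.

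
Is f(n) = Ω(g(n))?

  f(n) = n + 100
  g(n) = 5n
True

f(n) = n + 100 and g(n) = 5n are both O(n).
Big-Ω permits equal growth rates (f ≥ c·g for some c > 0), so f(n) = Ω(g(n)) is true.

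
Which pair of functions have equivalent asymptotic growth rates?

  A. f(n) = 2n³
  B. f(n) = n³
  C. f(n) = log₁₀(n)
A and B

Examining each function:
  A. 2n³ is O(n³)
  B. n³ is O(n³)
  C. log₁₀(n) is O(log n)

Functions A and B both have the same complexity class.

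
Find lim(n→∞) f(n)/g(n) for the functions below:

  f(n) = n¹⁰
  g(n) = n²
∞

Since n¹⁰ (O(n¹⁰)) grows faster than n² (O(n²)),
the ratio f(n)/g(n) → ∞ as n → ∞.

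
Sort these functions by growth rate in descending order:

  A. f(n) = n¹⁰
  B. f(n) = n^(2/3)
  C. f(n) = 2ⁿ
C > A > B

Comparing growth rates:
C = 2ⁿ is O(2ⁿ)
A = n¹⁰ is O(n¹⁰)
B = n^(2/3) is O(n^(2/3))

Therefore, the order from fastest to slowest is: C > A > B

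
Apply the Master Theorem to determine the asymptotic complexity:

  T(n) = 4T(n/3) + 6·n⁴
Θ(n⁴)

Master Theorem: a = 4, b = 3, f(n) = 6·n⁴.
Compute the critical exponent d = log₃(4) = 1.262.
Compare f(n) = Θ(n⁴) against n^d:
  k = 4 > d = 1.262, so f(n) = Ω(n^(d+ε)) — Case 3.
  Regularity: a·(n/b)^4/n^4 = a/b^4 = 4/81 < 1 ✓.
  The top-level work dominates: T(n) = Θ(f(n)) = Θ(n⁴).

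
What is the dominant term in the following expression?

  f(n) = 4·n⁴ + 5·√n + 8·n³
4·n⁴

Looking at each term:
  - 4·n⁴ is O(n⁴)
  - 5·√n is O(√n)
  - 8·n³ is O(n³)

The term 4·n⁴ (O(n⁴)) grows fastest and dominates all others.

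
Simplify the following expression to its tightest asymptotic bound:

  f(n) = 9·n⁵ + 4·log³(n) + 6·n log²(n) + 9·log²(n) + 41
Θ(n⁵)

Order the terms by growth rate: 41 ≺ 9·log²(n) ≺ 4·log³(n) ≺ 6·n log²(n) ≺ 9·n⁵.
The fastest-growing term 9·n⁵ dominates as n → ∞; dropping its constant factor gives Θ(n⁵).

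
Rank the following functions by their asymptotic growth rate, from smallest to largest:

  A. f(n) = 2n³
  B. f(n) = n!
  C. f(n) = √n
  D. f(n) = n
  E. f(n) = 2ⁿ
C < D < A < E < B

Comparing growth rates:
C = √n is O(√n)
D = n is O(n)
A = 2n³ is O(n³)
E = 2ⁿ is O(2ⁿ)
B = n! is O(n!)

Therefore, the order from slowest to fastest is: C < D < A < E < B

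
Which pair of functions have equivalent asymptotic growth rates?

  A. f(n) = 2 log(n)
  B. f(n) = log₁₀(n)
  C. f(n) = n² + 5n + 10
A and B

Examining each function:
  A. 2 log(n) is O(log n)
  B. log₁₀(n) is O(log n)
  C. n² + 5n + 10 is O(n²)

Functions A and B both have the same complexity class.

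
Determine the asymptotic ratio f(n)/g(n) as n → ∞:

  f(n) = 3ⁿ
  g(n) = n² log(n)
∞

Since 3ⁿ (O(3ⁿ)) grows faster than n² log(n) (O(n² log n)),
the ratio f(n)/g(n) → ∞ as n → ∞.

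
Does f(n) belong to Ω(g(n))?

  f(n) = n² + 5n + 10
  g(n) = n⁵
False

f(n) = n² + 5n + 10 is O(n²), and g(n) = n⁵ is O(n⁵).
Since O(n²) grows slower than O(n⁵), f(n) = Ω(g(n)) is false.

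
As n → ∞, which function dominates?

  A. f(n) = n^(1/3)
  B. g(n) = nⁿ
B

f(n) = n^(1/3) is O(n^(1/3)), while g(n) = nⁿ is O(nⁿ).
Since O(nⁿ) grows faster than O(n^(1/3)), g(n) dominates.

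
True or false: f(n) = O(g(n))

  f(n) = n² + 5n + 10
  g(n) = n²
True

f(n) = n² + 5n + 10 and g(n) = n² are both O(n²).
Big-O permits equal growth rates (f ≤ c·g for some c), so f(n) = O(g(n)) is true.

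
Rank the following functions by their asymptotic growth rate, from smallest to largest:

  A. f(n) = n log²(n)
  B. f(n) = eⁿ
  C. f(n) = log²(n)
C < A < B

Comparing growth rates:
C = log²(n) is O(log² n)
A = n log²(n) is O(n log² n)
B = eⁿ is O(eⁿ)

Therefore, the order from slowest to fastest is: C < A < B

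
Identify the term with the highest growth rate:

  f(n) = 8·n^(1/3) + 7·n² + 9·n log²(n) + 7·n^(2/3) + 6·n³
6·n³

Looking at each term:
  - 8·n^(1/3) is O(n^(1/3))
  - 7·n² is O(n²)
  - 9·n log²(n) is O(n log² n)
  - 7·n^(2/3) is O(n^(2/3))
  - 6·n³ is O(n³)

The term 6·n³ (O(n³)) grows fastest and dominates all others.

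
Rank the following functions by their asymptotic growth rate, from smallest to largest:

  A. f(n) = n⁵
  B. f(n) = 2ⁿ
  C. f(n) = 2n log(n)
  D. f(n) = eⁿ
C < A < B < D

Comparing growth rates:
C = 2n log(n) is O(n log n)
A = n⁵ is O(n⁵)
B = 2ⁿ is O(2ⁿ)
D = eⁿ is O(eⁿ)

Therefore, the order from slowest to fastest is: C < A < B < D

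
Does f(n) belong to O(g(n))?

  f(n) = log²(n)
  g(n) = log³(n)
True

f(n) = log²(n) is O(log² n), and g(n) = log³(n) is O(log³ n).
Since O(log² n) ⊆ O(log³ n) (f grows no faster than g), f(n) = O(g(n)) is true.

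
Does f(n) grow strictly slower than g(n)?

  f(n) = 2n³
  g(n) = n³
False

f(n) = 2n³ is O(n³), and g(n) = n³ is O(n³).
Since they have the same growth rate, f(n) = o(g(n)) is false.
(f = o(g) requires f to grow strictly slower, not equal.)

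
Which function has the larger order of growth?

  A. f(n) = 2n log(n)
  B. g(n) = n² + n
B

f(n) = 2n log(n) is O(n log n), while g(n) = n² + n is O(n²).
Since O(n²) grows faster than O(n log n), g(n) dominates.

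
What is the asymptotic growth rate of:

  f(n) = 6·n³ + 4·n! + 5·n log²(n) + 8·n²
Θ(n!)

Order the terms by growth rate: 5·n log²(n) ≺ 8·n² ≺ 6·n³ ≺ 4·n!.
The fastest-growing term 4·n! dominates as n → ∞; dropping its constant factor gives Θ(n!).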